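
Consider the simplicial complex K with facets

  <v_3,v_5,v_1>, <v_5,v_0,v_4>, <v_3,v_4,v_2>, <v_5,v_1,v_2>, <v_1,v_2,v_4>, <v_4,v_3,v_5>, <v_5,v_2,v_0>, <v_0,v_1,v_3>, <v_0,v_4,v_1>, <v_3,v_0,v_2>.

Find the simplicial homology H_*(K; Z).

K has 6 vertices, 15 edges, 10 triangles.
rank ∂_0 = 0, rank ∂_1 = 5 ⇒ b_0 = 6 − 0 − 5 = 1; all invariant factors of ∂_1 are 1 so no torsion. So H_0 ≅ Z.
rank ∂_1 = 5, rank ∂_2 = 10 ⇒ b_1 = 15 − 5 − 10 = 0; ∂_2 has invariant factor(s) [2] giving torsion. So H_1 ≅ Z/2Z.
rank ∂_2 = 10, rank ∂_3 = 0 ⇒ b_2 = 10 − 10 − 0 = 0. So H_2 ≅ 0.

H_0 = Z,  H_1 = Z/2Z,  H_2 = 0.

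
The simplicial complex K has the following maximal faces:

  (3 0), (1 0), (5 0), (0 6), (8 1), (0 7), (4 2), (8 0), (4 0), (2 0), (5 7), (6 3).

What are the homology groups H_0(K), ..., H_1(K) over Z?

We work with the vertex ordering 0 < 1 < 2 < 3 < 4 < 5 < 6 < 7 < 8. The simplices of K, each written with vertices in increasing order, are:

  0-simplices (9): [0], [1], [2], [3], [4], [5], [6], [7], [8]
  1-simplices (12): [0,1], [0,2], [0,3], [0,4], [0,5], [0,6], [0,7], [0,8], [1,8], [2,4], [3,6], [5,7]

giving chain groups C_0 ≅ Z^9, C_1 ≅ Z^12.

Boundary ∂_1: C_1 → C_0 sends each edge [p,q] (with p < q) to q − p. For instance
  ∂[0,1] = [1] − [0].
This gives a 9×12 integer matrix of rank 8; reducing to Smith normal form yields diagonal entries (1,1,1,1,1,1,1,1).

From H_k ≅ ker(∂_k) / im(∂_{k+1}) we obtain:

  H_0: rank C_0 − rank ∂_1 = 9 − 8 = 1, and the invariant factors of ∂_1 are all 1, so H_0 = Z.
  H_1: rank ker ∂_1 − rank ∂_2 = (12 − 8) − 0 = 4, and there is no ∂_2, so H_1 = Z^4.

(K is a triangulation of a wedge of 4 circles.)

H_0 ≅ Z,  H_1 ≅ Z^4.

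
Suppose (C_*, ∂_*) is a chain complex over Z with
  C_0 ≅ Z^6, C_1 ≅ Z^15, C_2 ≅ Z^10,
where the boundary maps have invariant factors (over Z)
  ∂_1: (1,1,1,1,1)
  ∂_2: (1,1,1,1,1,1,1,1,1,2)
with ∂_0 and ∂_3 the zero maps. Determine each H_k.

H_0 = Z,  H_1 = Z/2Z,  H_2 = 0.

H_0: b_0 = 6 − 0 − 5 = 1; torsion from ∂_1 factors > 1: none. So H_0 = Z.
H_1: b_1 = 15 − 5 − 10 = 0; torsion from ∂_2 factors > 1: [2]. So H_1 = Z/2Z.
H_2: b_2 = 10 − 10 − 0 = 0; torsion from ∂_3 factors > 1: none. So H_2 = 0.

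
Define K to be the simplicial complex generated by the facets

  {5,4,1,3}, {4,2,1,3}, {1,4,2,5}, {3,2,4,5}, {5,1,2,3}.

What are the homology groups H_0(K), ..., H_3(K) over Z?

H_0 ≅ Z,  H_1 = 0,  H_2 = 0,  H_3 ≅ Z.

Order the vertices as 1 < 2 < 3 < 4 < 5. Listing each simplex with vertices in this order, K has dimension 3 with simplices:

  0-simplices (5): [1], [2], [3], [4], [5]
  1-simplices (10): [1,2], [1,3], [1,4], [1,5], [2,3], [2,4], [2,5], [3,4], [3,5], [4,5]
  2-simplices (10): [1,2,3], [1,2,4], [1,2,5], [1,3,4], [1,3,5], [1,4,5], [2,3,4], [2,3,5], [2,4,5], [3,4,5]
  3-simplices (5): [1,2,3,4], [1,2,3,5], [1,2,4,5], [1,3,4,5], [2,3,4,5]

Hence C_0 ≅ Z^5, C_1 ≅ Z^10, C_2 ≅ Z^10, C_3 ≅ Z^5.

The boundary map ∂_1: C_1 → C_0 is given by ∂[p,q] = [q] − [p].
This gives a 5×10 integer matrix of rank 4; reducing to Smith normal form yields diagonal entries (1,1,1,1).

Boundary ∂_2: C_2 → C_1 acts by ∂[p,q,r] = [q,r] − [p,r] + [p,q]. For instance
  ∂[1,3,5] = [3,5] − [1,5] + [1,3],
  ∂[2,3,4] = [3,4] − [2,4] + [2,3].
As a 10×10 matrix over Z this has rank 6, with invariant factors (1,1,1,1,1,1).

∂_3: C_3 → C_2 sends each 3-simplex σ to the alternating sum Σ_i (−1)^i (σ with its i-th vertex removed). For instance
  ∂[1,2,3,4] = [2,3,4] − [1,3,4] + [1,2,4] − [1,2,3],
  ∂[1,2,3,5] = [2,3,5] − [1,3,5] + [1,2,5] − [1,2,3].
This gives a 10×5 integer matrix of rank 4; reducing to Smith normal form yields diagonal entries (1,1,1,1).

Now H_k = ker ∂_k / im ∂_{k+1}, so:

  H_0: rank C_0 − rank ∂_1 = 5 − 4 = 1, and the invariant factors of ∂_1 are all 1, so H_0 ≅ Z.
  H_1: rank ker ∂_1 − rank ∂_2 = (10 − 4) − 6 = 0, and the invariant factors of ∂_2 are all 1, so H_1 ≅ 0.
  H_2: rank ker ∂_2 − rank ∂_3 = (10 − 6) − 4 = 0, and the invariant factors of ∂_3 are all 1, so H_2 ≅ 0.
  H_3: rank ker ∂_3 − rank ∂_4 = (5 − 4) − 0 = 1, and there is no ∂_4, so H_3 ≅ Z.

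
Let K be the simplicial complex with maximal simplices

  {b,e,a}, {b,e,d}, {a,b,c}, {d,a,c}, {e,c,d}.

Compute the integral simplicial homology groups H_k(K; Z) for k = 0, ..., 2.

H_0 ≅ Z,  H_1 ≅ Z,  H_2 = 0.

Take the total order a < b < c < d < e on the vertex set. Then K (dimension 2) consists of the simplices:

  0-simplices (5): a, b, c, d, e
  1-simplices (10): ab, ac, ad, ae, bc, bd, be, cd, ce, de
  2-simplices (5): abc, abe, acd, bde, cde

Hence C_0 ≅ Z^5, C_1 ≅ Z^10, C_2 ≅ Z^5.

Boundary ∂_1: C_1 → C_0 sends each edge [p,q] (with p < q) to q − p. For instance
  ∂ce = e − c.
This gives a 5×10 integer matrix of rank 4; reducing to Smith normal form yields diagonal entries (1,1,1,1).

∂_2: C_2 → C_1 sends each 2-simplex [p,q,r] to [q,r] − [p,r] + [p,q]. For instance
  ∂cde = de − ce + cd,
  ∂abc = bc − ac + ab.
The resulting 10×5 matrix has rank 5, and its Smith normal form has invariant factors (1,1,1,1,1).

Reading off H_k = ker ∂_k / im ∂_{k+1}:

  H_0: rank C_0 − rank ∂_1 = 5 − 4 = 1, and the invariant factors of ∂_1 are all 1, so H_0 = Z.
  H_1: rank ker ∂_1 − rank ∂_2 = (10 − 4) − 5 = 1, and the invariant factors of ∂_2 are all 1, so H_1 = Z.
  H_2: rank ker ∂_2 − rank ∂_3 = (5 − 5) − 0 = 0, and there is no ∂_3, so H_2 = 0.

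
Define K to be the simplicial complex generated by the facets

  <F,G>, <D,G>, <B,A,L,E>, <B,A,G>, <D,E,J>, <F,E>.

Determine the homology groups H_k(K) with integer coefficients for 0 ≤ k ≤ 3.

Fix the vertex order A < B < D < E < F < G < J < L and write every simplex with vertices in increasing order. Then dim K = 3 and the simplices of K are:

  0-simplices (8): A, B, D, E, F, G, J, L
  1-simplices (14): AB, AE, AG, AL, BE, BG, BL, DE, DG, DJ, EF, EJ, EL, FG
  2-simplices (6): ABE, ABG, ABL, AEL, BEL, DEJ
  3-simplices (1): ABEL

giving chain groups C_0 ≅ Z^8, C_1 ≅ Z^14, C_2 ≅ Z^6, C_3 ≅ Z^1.

∂_1: C_1 → C_0 sends each edge [p,q] (with p < q) to q − p.
The resulting 8×14 matrix has rank 7, and its Smith normal form has invariant factors (1,1,1,1,1,1,1).

The boundary map ∂_2: C_2 → C_1 acts by ∂[p,q,r] = [q,r] − [p,r] + [p,q]. For instance
  ∂ABE = BE − AE + AB,
  ∂ABL = BL − AL + AB.
This gives a 14×6 integer matrix of rank 5; reducing to Smith normal form yields diagonal entries (1,1,1,1,1).

∂_3: C_3 → C_2 sends each 3-simplex σ to the alternating sum Σ_i (−1)^i (σ with its i-th vertex removed). For instance
  ∂ABEL = BEL − AEL + ABL − ABE.
The 6×1 boundary matrix has rank 1 and Smith normal form diag(1).

Now H_k = ker ∂_k / im ∂_{k+1}, so:

  H_0: rank C_0 − rank ∂_1 = 8 − 7 = 1, and the invariant factors of ∂_1 are all 1, so H_0 = Z.
  H_1: rank ker ∂_1 − rank ∂_2 = (14 − 7) − 5 = 2, and the invariant factors of ∂_2 are all 1, so H_1 = Z^2.
  H_2: rank ker ∂_2 − rank ∂_3 = (6 − 5) − 1 = 0, and the invariant factors of ∂_3 are all 1, so H_2 = 0.
  H_3: rank ker ∂_3 − rank ∂_4 = (1 − 1) − 0 = 0, and there is no ∂_4, so H_3 = 0.

As a check, the Euler characteristic is 8 − 14 + 6 − 1 = -1, which agrees with 1 − 2 + 0 − 0 = -1.

H_0 ≅ Z,  H_1 ≅ Z^2,  H_2 = 0,  H_3 = 0.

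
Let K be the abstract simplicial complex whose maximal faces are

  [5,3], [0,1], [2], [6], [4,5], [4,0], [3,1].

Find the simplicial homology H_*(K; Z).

Fix the vertex order 0 < 1 < 2 < 3 < 4 < 5 < 6 and write every simplex with vertices in increasing order. Then dim K = 1 and the simplices of K are:

  0-simplices (7): [0], [1], [2], [3], [4], [5], [6]
  1-simplices (5): [0,1], [0,4], [1,3], [3,5], [4,5]

Hence C_0 ≅ Z^7, C_1 ≅ Z^5.

The boundary map ∂_1: C_1 → C_0 is given by ∂[p,q] = [q] − [p]. For instance
  ∂[4,5] = [5] − [4].
The resulting 7×5 matrix has rank 4, and its Smith normal form has invariant factors (1,1,1,1).

From H_k ≅ ker(∂_k) / im(∂_{k+1}) we obtain:

  H_0: rank C_0 − rank ∂_1 = 7 − 4 = 3, and the invariant factors of ∂_1 are all 1, so H_0 = Z^3.
  H_1: rank ker ∂_1 − rank ∂_2 = (5 − 4) − 0 = 1, and there is no ∂_2, so H_1 = Z.

As a check, the Euler characteristic is 7 − 5 = 2, which agrees with 3 − 1 = 2.

H_0 = Z^3,  H_1 = Z.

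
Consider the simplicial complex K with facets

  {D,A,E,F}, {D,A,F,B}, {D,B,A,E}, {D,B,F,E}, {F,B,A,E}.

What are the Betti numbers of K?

b_0 = 1, b_1 = 0, b_2 = 0, b_3 = 1.

Order the vertices as A < B < D < E < F. Listing each simplex with vertices in this order, K has dimension 3 with simplices:

  0-simplices (5): A, B, D, E, F
  1-simplices (10): AB, AD, AE, AF, BD, BE, BF, DE, DF, EF
  2-simplices (10): ABD, ABE, ABF, ADE, ADF, AEF, BDE, BDF, BEF, DEF
  3-simplices (5): ABDE, ABDF, ABEF, ADEF, BDEF

so the chain groups are C_0 ≅ Z^5, C_1 ≅ Z^10, C_2 ≅ Z^10, C_3 ≅ Z^5.

∂_1: C_1 → C_0 is given by ∂[p,q] = [q] − [p].
The resulting 5×10 matrix has rank 4, and its Smith normal form has invariant factors (1,1,1,1).

∂_2: C_2 → C_1 maps a triangle to the signed sum of its edges. For instance
  ∂AEF = EF − AF + AE,
  ∂ABF = BF − AF + AB.
This gives a 10×10 integer matrix of rank 6; reducing to Smith normal form yields diagonal entries (1,1,1,1,1,1).

The boundary map ∂_3: C_3 → C_2 sends each 3-simplex σ to the alternating sum Σ_i (−1)^i (σ with its i-th vertex removed). For instance
  ∂ADEF = DEF − AEF + ADF − ADE,
  ∂BDEF = DEF − BEF + BDF − BDE.
This gives a 10×5 integer matrix of rank 4; reducing to Smith normal form yields diagonal entries (1,1,1,1).

Reading off H_k = ker ∂_k / im ∂_{k+1}:

  H_0: rank C_0 − rank ∂_1 = 5 − 4 = 1, and the invariant factors of ∂_1 are all 1, so H_0 ≅ Z.
  H_1: rank ker ∂_1 − rank ∂_2 = (10 − 4) − 6 = 0, and the invariant factors of ∂_2 are all 1, so H_1 ≅ 0.
  H_2: rank ker ∂_2 − rank ∂_3 = (10 − 6) − 4 = 0, and the invariant factors of ∂_3 are all 1, so H_2 ≅ 0.
  H_3: rank ker ∂_3 − rank ∂_4 = (5 − 4) − 0 = 1, and there is no ∂_4, so H_3 ≅ Z.

(K is a triangulation of the 3-sphere S^3.)

Hence the Betti numbers are b_0 = 1, b_1 = 0, b_2 = 0, b_3 = 1.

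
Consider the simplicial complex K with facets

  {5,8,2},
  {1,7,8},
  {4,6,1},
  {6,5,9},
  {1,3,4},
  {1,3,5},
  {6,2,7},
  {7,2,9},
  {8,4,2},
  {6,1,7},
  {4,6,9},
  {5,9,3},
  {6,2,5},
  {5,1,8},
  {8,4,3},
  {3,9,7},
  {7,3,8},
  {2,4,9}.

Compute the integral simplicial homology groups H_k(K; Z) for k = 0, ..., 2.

K has 9 vertices, 27 edges, 18 triangles.
rank ∂_0 = 0, rank ∂_1 = 8 ⇒ b_0 = 9 − 0 − 8 = 1; all invariant factors of ∂_1 are 1 so no torsion. So H_0 ≅ Z.
rank ∂_1 = 8, rank ∂_2 = 18 ⇒ b_1 = 27 − 8 − 18 = 1; ∂_2 has invariant factor(s) [2] giving torsion. So H_1 ≅ Z ⊕ Z_2.
rank ∂_2 = 18, rank ∂_3 = 0 ⇒ b_2 = 18 − 18 − 0 = 0. So H_2 ≅ 0.

H_0 ≅ Z,  H_1 ≅ Z ⊕ Z_2,  H_2 = 0.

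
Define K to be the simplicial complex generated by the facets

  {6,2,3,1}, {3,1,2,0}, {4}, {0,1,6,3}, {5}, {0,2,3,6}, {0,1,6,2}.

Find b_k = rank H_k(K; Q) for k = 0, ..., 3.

K has 7 vertices, 10 edges, 10 triangles, 5 3-simplices.
rank ∂_0 = 0, rank ∂_1 = 4 ⇒ b_0 = 7 − 0 − 4 = 3; all invariant factors of ∂_1 are 1 so no torsion. So H_0 = Z^3.
rank ∂_1 = 4, rank ∂_2 = 6 ⇒ b_1 = 10 − 4 − 6 = 0; all invariant factors of ∂_2 are 1 so no torsion. So H_1 = 0.
rank ∂_2 = 6, rank ∂_3 = 4 ⇒ b_2 = 10 − 6 − 4 = 0; all invariant factors of ∂_3 are 1 so no torsion. So H_2 = 0.
rank ∂_3 = 4, rank ∂_4 = 0 ⇒ b_3 = 5 − 4 − 0 = 1. So H_3 = Z.

b_0 = 3, b_1 = 0, b_2 = 0, b_3 = 1.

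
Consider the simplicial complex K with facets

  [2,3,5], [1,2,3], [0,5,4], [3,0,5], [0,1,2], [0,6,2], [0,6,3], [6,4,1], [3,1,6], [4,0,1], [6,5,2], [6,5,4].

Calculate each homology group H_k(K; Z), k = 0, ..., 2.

Fix the vertex order 0 < 1 < 2 < 3 < 4 < 5 < 6 and write every simplex with vertices in increasing order. Then dim K = 2 and the simplices of K are:

  0-simplices (7): [0], [1], [2], [3], [4], [5], [6]
  1-simplices (18): [0,1], [0,2], [0,3], [0,4], [0,5], [0,6], [1,2], [1,3], [1,4], [1,6], [2,3], [2,5], [2,6], [3,5], [3,6], [4,5], [4,6], [5,6]
  2-simplices (12): [0,1,2], [0,1,4], [0,2,6], [0,3,5], [0,3,6], [0,4,5], [1,2,3], [1,3,6], [1,4,6], [2,3,5], [2,5,6], [4,5,6]

giving chain groups C_0 ≅ Z^7, C_1 ≅ Z^18, C_2 ≅ Z^12.

The boundary map ∂_1: C_1 → C_0 sends each edge [p,q] (with p < q) to q − p.
The 7×18 boundary matrix has rank 6 and Smith normal form diag(1,1,1,1,1,1).

∂_2: C_2 → C_1 acts by ∂[p,q,r] = [q,r] − [p,r] + [p,q]. For instance
  ∂[4,5,6] = [5,6] − [4,6] + [4,5],
  ∂[0,2,6] = [2,6] − [0,6] + [0,2].
The 18×12 boundary matrix has rank 12 and Smith normal form diag(1,1,1,1,1,1,1,1,1,1,1,2).

Computing H_k = (kernel of ∂_k) / (image of ∂_{k+1}):

  H_0: rank C_0 − rank ∂_1 = 7 − 6 = 1, and the invariant factors of ∂_1 are all 1, so H_0 ≅ Z.
  H_1: rank ker ∂_1 − rank ∂_2 = (18 − 6) − 12 = 0, and ∂_2 has invariant factor 2 > 1, so H_1 ≅ Z/2Z.
  H_2: rank ker ∂_2 − rank ∂_3 = (12 − 12) − 0 = 0, and there is no ∂_3, so H_2 ≅ 0.

(K is a triangulation of the real projective plane RP^2.)

H_0 ≅ Z,  H_1 ≅ Z/2Z,  H_2 = 0.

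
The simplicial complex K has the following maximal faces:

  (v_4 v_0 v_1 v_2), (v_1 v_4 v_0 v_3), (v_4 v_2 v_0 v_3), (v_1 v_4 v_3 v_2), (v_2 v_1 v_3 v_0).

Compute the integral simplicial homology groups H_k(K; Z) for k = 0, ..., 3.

H_0 = Z,  H_1 = 0,  H_2 = 0,  H_3 = Z.

Fix the vertex order v_0 < v_1 < v_2 < v_3 < v_4 and write every simplex with vertices in increasing order. Then dim K = 3 and the simplices of K are:

  0-simplices (5): [v_0], [v_1], [v_2], [v_3], [v_4]
  1-simplices (10): [v_0,v_1], [v_0,v_2], [v_0,v_3], [v_0,v_4], [v_1,v_2], [v_1,v_3], [v_1,v_4], [v_2,v_3], [v_2,v_4], [v_3,v_4]
  2-simplices (10): [v_0,v_1,v_2], [v_0,v_1,v_3], [v_0,v_1,v_4], [v_0,v_2,v_3], [v_0,v_2,v_4], [v_0,v_3,v_4], [v_1,v_2,v_3], [v_1,v_2,v_4], [v_1,v_3,v_4], [v_2,v_3,v_4]
  3-simplices (5): [v_0,v_1,v_2,v_3], [v_0,v_1,v_2,v_4], [v_0,v_1,v_3,v_4], [v_0,v_2,v_3,v_4], [v_1,v_2,v_3,v_4]

giving chain groups C_0 ≅ Z^5, C_1 ≅ Z^10, C_2 ≅ Z^10, C_3 ≅ Z^5.

Boundary ∂_1: C_1 → C_0 is given by ∂[p,q] = [q] − [p]. For instance
  ∂[v_0,v_4] = [v_4] − [v_0].
This gives a 5×10 integer matrix of rank 4; reducing to Smith normal form yields diagonal entries (1,1,1,1).

The boundary map ∂_2: C_2 → C_1 sends each 2-simplex [p,q,r] to [q,r] − [p,r] + [p,q]. For instance
  ∂[v_2,v_3,v_4] = [v_3,v_4] − [v_2,v_4] + [v_2,v_3],
  ∂[v_0,v_2,v_3] = [v_2,v_3] − [v_0,v_3] + [v_0,v_2].
This gives a 10×10 integer matrix of rank 6; reducing to Smith normal form yields diagonal entries (1,1,1,1,1,1).

Boundary ∂_3: C_3 → C_2 sends each 3-simplex σ to the alternating sum Σ_i (−1)^i (σ with its i-th vertex removed). For instance
  ∂[v_0,v_1,v_3,v_4] = [v_1,v_3,v_4] − [v_0,v_3,v_4] + [v_0,v_1,v_4] − [v_0,v_1,v_3],
  ∂[v_0,v_1,v_2,v_4] = [v_1,v_2,v_4] − [v_0,v_2,v_4] + [v_0,v_1,v_4] − [v_0,v_1,v_2].
This gives a 10×5 integer matrix of rank 4; reducing to Smith normal form yields diagonal entries (1,1,1,1).

From H_k ≅ ker(∂_k) / im(∂_{k+1}) we obtain:

  H_0: rank C_0 − rank ∂_1 = 5 − 4 = 1, and the invariant factors of ∂_1 are all 1, so H_0 ≅ Z.
  H_1: rank ker ∂_1 − rank ∂_2 = (10 − 4) − 6 = 0, and the invariant factors of ∂_2 are all 1, so H_1 ≅ 0.
  H_2: rank ker ∂_2 − rank ∂_3 = (10 − 6) − 4 = 0, and the invariant factors of ∂_3 are all 1, so H_2 ≅ 0.
  H_3: rank ker ∂_3 − rank ∂_4 = (5 − 4) − 0 = 1, and there is no ∂_4, so H_3 ≅ Z.

(K is a triangulation of the 3-sphere S^3.)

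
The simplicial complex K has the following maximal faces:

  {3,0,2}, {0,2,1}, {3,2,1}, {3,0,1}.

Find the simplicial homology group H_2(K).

H_2 ≅ Z.

Order the vertices as 0 < 1 < 2 < 3. Listing each simplex with vertices in this order, K has dimension 2 with simplices:

  0-simplices (4): [0], [1], [2], [3]
  1-simplices (6): [0,1], [0,2], [0,3], [1,2], [1,3], [2,3]
  2-simplices (4): [0,1,2], [0,1,3], [0,2,3], [1,2,3]

so the chain groups are C_0 ≅ Z^4, C_1 ≅ Z^6, C_2 ≅ Z^4.

∂_1: C_1 → C_0 sends each edge [p,q] (with p < q) to q − p. For instance
  ∂[0,3] = [3] − [0].
As a 4×6 matrix over Z this has rank 3, with invariant factors (1,1,1).

Boundary ∂_2: C_2 → C_1 maps a triangle to the signed sum of its edges. For instance
  ∂[1,2,3] = [2,3] − [1,3] + [1,2],
  ∂[0,1,2] = [1,2] − [0,2] + [0,1].
As a 6×4 matrix over Z this has rank 3, with invariant factors (1,1,1).

Computing H_k = (kernel of ∂_k) / (image of ∂_{k+1}):

  H_2: rank ker ∂_2 − rank ∂_3 = (4 − 3) − 0 = 1, and there is no ∂_3, so H_2 ≅ Z.

(K is a triangulation of the 2-sphere S^2.)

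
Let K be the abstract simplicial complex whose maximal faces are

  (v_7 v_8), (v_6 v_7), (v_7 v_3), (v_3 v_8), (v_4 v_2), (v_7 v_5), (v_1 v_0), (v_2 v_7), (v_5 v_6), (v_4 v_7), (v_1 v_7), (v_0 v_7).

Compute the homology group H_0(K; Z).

Order the vertices as v_0 < v_1 < v_2 < v_3 < v_4 < v_5 < v_6 < v_7 < v_8. Listing each simplex with vertices in this order, K has dimension 1 with simplices:

  0-simplices (9): [v_0], [v_1], [v_2], [v_3], [v_4], [v_5], [v_6], [v_7], [v_8]
  1-simplices (12): [v_0,v_1], [v_0,v_7], [v_1,v_7], [v_2,v_4], [v_2,v_7], [v_3,v_7], [v_3,v_8], [v_4,v_7], [v_5,v_6], [v_5,v_7], [v_6,v_7], [v_7,v_8]

giving chain groups C_0 ≅ Z^9, C_1 ≅ Z^12.

The boundary map ∂_1: C_1 → C_0 is given by ∂[p,q] = [q] − [p].
The resulting 9×12 matrix has rank 8, and its Smith normal form has invariant factors (1,1,1,1,1,1,1,1).

Reading off H_k = ker ∂_k / im ∂_{k+1}:

  H_0: rank C_0 − rank ∂_1 = 9 − 8 = 1, and the invariant factors of ∂_1 are all 1, so H_0 ≅ Z.

(K is a triangulation of a wedge of 4 circles.)

H_0 ≅ Z.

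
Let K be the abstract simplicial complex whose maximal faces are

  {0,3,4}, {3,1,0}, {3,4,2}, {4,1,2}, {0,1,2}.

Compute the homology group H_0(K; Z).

Order the vertices as 0 < 1 < 2 < 3 < 4. Listing each simplex with vertices in this order, K has dimension 2 with simplices:

  0-simplices (5): [0], [1], [2], [3], [4]
  1-simplices (10): [0,1], [0,2], [0,3], [0,4], [1,2], [1,3], [1,4], [2,3], [2,4], [3,4]
  2-simplices (5): [0,1,2], [0,1,3], [0,3,4], [1,2,4], [2,3,4]

giving chain groups C_0 ≅ Z^5, C_1 ≅ Z^10, C_2 ≅ Z^5.

Boundary ∂_1: C_1 → C_0 maps an edge to its endpoints' difference, ∂[p,q] = q − p.
The 5×10 boundary matrix has rank 4 and Smith normal form diag(1,1,1,1).

Boundary ∂_2: C_2 → C_1 maps a triangle to the signed sum of its edges. For instance
  ∂[0,1,3] = [1,3] − [0,3] + [0,1],
  ∂[1,2,4] = [2,4] − [1,4] + [1,2].
As a 10×5 matrix over Z this has rank 5, with invariant factors (1,1,1,1,1).

Computing H_k = (kernel of ∂_k) / (image of ∂_{k+1}):

  H_0: rank C_0 − rank ∂_1 = 5 − 4 = 1, and the invariant factors of ∂_1 are all 1, so H_0 ≅ Z.

(K is a triangulation of the Möbius band.)

H_0 = Z.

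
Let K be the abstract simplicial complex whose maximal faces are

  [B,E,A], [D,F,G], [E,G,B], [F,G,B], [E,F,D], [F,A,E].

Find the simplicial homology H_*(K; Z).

Fix the vertex order A < B < D < E < F < G and write every simplex with vertices in increasing order. Then dim K = 2 and the simplices of K are:

  0-simplices (6): A, B, D, E, F, G
  1-simplices (12): AB, AE, AF, BE, BF, BG, DE, DF, DG, EF, EG, FG
  2-simplices (6): ABE, AEF, BEG, BFG, DEF, DFG

giving chain groups C_0 ≅ Z^6, C_1 ≅ Z^12, C_2 ≅ Z^6.

The boundary map ∂_1: C_1 → C_0 maps an edge to its endpoints' difference, ∂[p,q] = q − p. For instance
  ∂DE = E − D.
As a 6×12 matrix over Z this has rank 5, with invariant factors (1,1,1,1,1).

The boundary map ∂_2: C_2 → C_1 maps a triangle to the signed sum of its edges. For instance
  ∂DFG = FG − DG + DF,
  ∂BEG = EG − BG + BE.
The 12×6 boundary matrix has rank 6 and Smith normal form diag(1,1,1,1,1,1).

Now H_k = ker ∂_k / im ∂_{k+1}, so:

  H_0: rank C_0 − rank ∂_1 = 6 − 5 = 1, and the invariant factors of ∂_1 are all 1, so H_0 ≅ Z.
  H_1: rank ker ∂_1 − rank ∂_2 = (12 − 5) − 6 = 1, and the invariant factors of ∂_2 are all 1, so H_1 ≅ Z.
  H_2: rank ker ∂_2 − rank ∂_3 = (6 − 6) − 0 = 0, and there is no ∂_3, so H_2 ≅ 0.

H_0 = Z,  H_1 = Z,  H_2 = 0.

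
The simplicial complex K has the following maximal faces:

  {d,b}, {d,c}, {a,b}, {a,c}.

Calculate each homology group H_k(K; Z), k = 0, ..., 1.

H_0 = Z,  H_1 = Z.

Fix the vertex order a < b < c < d and write every simplex with vertices in increasing order. Then dim K = 1 and the simplices of K are:

  0-simplices (4): a, b, c, d
  1-simplices (4): ab, ac, bd, cd

so the chain groups are C_0 ≅ Z^4, C_1 ≅ Z^4.

The boundary map ∂_1: C_1 → C_0 sends each edge [p,q] (with p < q) to q − p. For instance
  ∂cd = d − c.
The resulting 4×4 matrix has rank 3, and its Smith normal form has invariant factors (1,1,1).

Now H_k = ker ∂_k / im ∂_{k+1}, so:

  H_0: rank C_0 − rank ∂_1 = 4 − 3 = 1, and the invariant factors of ∂_1 are all 1, so H_0 ≅ Z.
  H_1: rank ker ∂_1 − rank ∂_2 = (4 − 3) − 0 = 1, and there is no ∂_2, so H_1 ≅ Z.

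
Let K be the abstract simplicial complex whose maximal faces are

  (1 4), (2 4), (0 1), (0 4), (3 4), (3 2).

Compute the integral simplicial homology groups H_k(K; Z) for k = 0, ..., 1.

H_0 ≅ Z,  H_1 ≅ Z^2.

Take the total order 0 < 1 < 2 < 3 < 4 on the vertex set. Then K (dimension 1) consists of the simplices:

  0-simplices (5): [0], [1], [2], [3], [4]
  1-simplices (6): [0,1], [0,4], [1,4], [2,3], [2,4], [3,4]

giving chain groups C_0 ≅ Z^5, C_1 ≅ Z^6.

The boundary map ∂_1: C_1 → C_0 is given by ∂[p,q] = [q] − [p]. For instance
  ∂[3,4] = [4] − [3].
The 5×6 boundary matrix has rank 4 and Smith normal form diag(1,1,1,1).

Computing H_k = (kernel of ∂_k) / (image of ∂_{k+1}):

  H_0: rank C_0 − rank ∂_1 = 5 − 4 = 1, and the invariant factors of ∂_1 are all 1, so H_0 = Z.
  H_1: rank ker ∂_1 − rank ∂_2 = (6 − 4) − 0 = 2, and there is no ∂_2, so H_1 = Z^2.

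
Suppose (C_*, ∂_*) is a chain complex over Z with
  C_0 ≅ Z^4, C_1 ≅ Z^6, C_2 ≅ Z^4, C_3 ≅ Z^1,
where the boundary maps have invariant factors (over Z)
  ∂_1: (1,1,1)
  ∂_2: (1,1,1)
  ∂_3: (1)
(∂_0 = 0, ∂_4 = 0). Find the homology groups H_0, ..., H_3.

H_0: b_0 = 4 − 0 − 3 = 1; torsion from ∂_1 factors > 1: none. So H_0 ≅ Z.
H_1: b_1 = 6 − 3 − 3 = 0; torsion from ∂_2 factors > 1: none. So H_1 ≅ 0.
H_2: b_2 = 4 − 3 − 1 = 0; torsion from ∂_3 factors > 1: none. So H_2 ≅ 0.
H_3: b_3 = 1 − 1 − 0 = 0; torsion from ∂_4 factors > 1: none. So H_3 ≅ 0.

H_0 ≅ Z,  H_1 = 0,  H_2 = 0,  H_3 = 0.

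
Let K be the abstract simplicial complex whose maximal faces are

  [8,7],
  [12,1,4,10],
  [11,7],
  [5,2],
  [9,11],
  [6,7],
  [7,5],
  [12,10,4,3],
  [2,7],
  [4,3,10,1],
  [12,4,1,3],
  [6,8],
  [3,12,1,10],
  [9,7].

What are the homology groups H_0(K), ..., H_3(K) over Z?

We work with the vertex ordering 1 < 2 < 3 < 4 < 5 < 6 < 7 < 8 < 9 < 10 < 11 < 12. The simplices of K, each written with vertices in increasing order, are:

  0-simplices (12): [1], [2], [3], [4], [5], [6], [7], [8], [9], [10], [11], [12]
  1-simplices (19): [1,3], [1,4], [1,10], [1,12], [2,5], [2,7], [3,4], [3,10], [3,12], [4,10], [4,12], [5,7], [6,7], [6,8], [7,8], [7,9], [7,11], [9,11], [10,12]
  2-simplices (10): [1,3,4], [1,3,10], [1,3,12], [1,4,10], [1,4,12], [1,10,12], [3,4,10], [3,4,12], [3,10,12], [4,10,12]
  3-simplices (5): [1,3,4,10], [1,3,4,12], [1,3,10,12], [1,4,10,12], [3,4,10,12]

giving chain groups C_0 ≅ Z^12, C_1 ≅ Z^19, C_2 ≅ Z^10, C_3 ≅ Z^5.

Boundary ∂_1: C_1 → C_0 sends each edge [p,q] (with p < q) to q − p.
The resulting 12×19 matrix has rank 10, and its Smith normal form has invariant factors (1,1,1,1,1,1,1,1,1,1).

Boundary ∂_2: C_2 → C_1 sends each 2-simplex [p,q,r] to [q,r] − [p,r] + [p,q]. For instance
  ∂[1,3,4] = [3,4] − [1,4] + [1,3],
  ∂[3,10,12] = [10,12] − [3,12] + [3,10].
This gives a 19×10 integer matrix of rank 6; reducing to Smith normal form yields diagonal entries (1,1,1,1,1,1).

∂_3: C_3 → C_2 sends each 3-simplex σ to the alternating sum Σ_i (−1)^i (σ with its i-th vertex removed). For instance
  ∂[1,3,4,10] = [3,4,10] − [1,4,10] + [1,3,10] − [1,3,4],
  ∂[1,4,10,12] = [4,10,12] − [1,10,12] + [1,4,12] − [1,4,10].
The 10×5 boundary matrix has rank 4 and Smith normal form diag(1,1,1,1).

Reading off H_k = ker ∂_k / im ∂_{k+1}:

  H_0: rank C_0 − rank ∂_1 = 12 − 10 = 2, and the invariant factors of ∂_1 are all 1, so H_0 ≅ Z^2.
  H_1: rank ker ∂_1 − rank ∂_2 = (19 − 10) − 6 = 3, and the invariant factors of ∂_2 are all 1, so H_1 ≅ Z^3.
  H_2: rank ker ∂_2 − rank ∂_3 = (10 − 6) − 4 = 0, and the invariant factors of ∂_3 are all 1, so H_2 ≅ 0.
  H_3: rank ker ∂_3 − rank ∂_4 = (5 − 4) − 0 = 1, and there is no ∂_4, so H_3 ≅ Z.

H_0 = Z^2,  H_1 = Z^3,  H_2 = 0,  H_3 = Z.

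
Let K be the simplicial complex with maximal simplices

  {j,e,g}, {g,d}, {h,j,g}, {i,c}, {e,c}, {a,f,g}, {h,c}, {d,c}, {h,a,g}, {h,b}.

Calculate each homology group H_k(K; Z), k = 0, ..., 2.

Fix the vertex order a < b < c < d < e < f < g < h < i < j and write every simplex with vertices in increasing order. Then dim K = 2 and the simplices of K are:

  0-simplices (10): a, b, c, d, e, f, g, h, i, j
  1-simplices (15): af, ag, ah, bh, cd, ce, ch, ci, dg, eg, ej, fg, gh, gj, hj
  2-simplices (4): afg, agh, egj, ghj

Hence C_0 ≅ Z^10, C_1 ≅ Z^15, C_2 ≅ Z^4.

The boundary map ∂_1: C_1 → C_0 is given by ∂[p,q] = [q] − [p].
This gives a 10×15 integer matrix of rank 9; reducing to Smith normal form yields diagonal entries (1,1,1,1,1,1,1,1,1).

Boundary ∂_2: C_2 → C_1 acts by ∂[p,q,r] = [q,r] − [p,r] + [p,q]. For instance
  ∂ghj = hj − gj + gh,
  ∂afg = fg − ag + af.
As a 15×4 matrix over Z this has rank 4, with invariant factors (1,1,1,1).

Reading off H_k = ker ∂_k / im ∂_{k+1}:

  H_0: rank C_0 − rank ∂_1 = 10 − 9 = 1, and the invariant factors of ∂_1 are all 1, so H_0 = Z.
  H_1: rank ker ∂_1 − rank ∂_2 = (15 − 9) − 4 = 2, and the invariant factors of ∂_2 are all 1, so H_1 = Z^2.
  H_2: rank ker ∂_2 − rank ∂_3 = (4 − 4) − 0 = 0, and there is no ∂_3, so H_2 = 0.

H_0 ≅ Z,  H_1 ≅ Z^2,  H_2 = 0.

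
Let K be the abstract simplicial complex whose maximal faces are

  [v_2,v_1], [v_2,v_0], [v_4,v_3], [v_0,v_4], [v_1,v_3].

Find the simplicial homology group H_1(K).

Order the vertices as v_0 < v_1 < v_2 < v_3 < v_4. Listing each simplex with vertices in this order, K has dimension 1 with simplices:

  0-simplices (5): [v_0], [v_1], [v_2], [v_3], [v_4]
  1-simplices (5): [v_0,v_2], [v_0,v_4], [v_1,v_2], [v_1,v_3], [v_3,v_4]

giving chain groups C_0 ≅ Z^5, C_1 ≅ Z^5.

The boundary map ∂_1: C_1 → C_0 sends each edge [p,q] (with p < q) to q − p. For instance
  ∂[v_0,v_4] = [v_4] − [v_0].
The 5×5 boundary matrix has rank 4 and Smith normal form diag(1,1,1,1).

From H_k ≅ ker(∂_k) / im(∂_{k+1}) we obtain:

  H_1: rank ker ∂_1 − rank ∂_2 = (5 − 4) − 0 = 1, and there is no ∂_2, so H_1 ≅ Z.

H_1 ≅ Z.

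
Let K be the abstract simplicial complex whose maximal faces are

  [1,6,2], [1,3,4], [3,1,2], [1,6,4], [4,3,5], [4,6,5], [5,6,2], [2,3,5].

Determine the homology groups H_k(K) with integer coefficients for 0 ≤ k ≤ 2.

We work with the vertex ordering 1 < 2 < 3 < 4 < 5 < 6. The simplices of K, each written with vertices in increasing order, are:

  0-simplices (6): [1], [2], [3], [4], [5], [6]
  1-simplices (12): [1,2], [1,3], [1,4], [1,6], [2,3], [2,5], [2,6], [3,4], [3,5], [4,5], [4,6], [5,6]
  2-simplices (8): [1,2,3], [1,2,6], [1,3,4], [1,4,6], [2,3,5], [2,5,6], [3,4,5], [4,5,6]

so the chain groups are C_0 ≅ Z^6, C_1 ≅ Z^12, C_2 ≅ Z^8.

The boundary map ∂_1: C_1 → C_0 sends each edge [p,q] (with p < q) to q − p.
This gives a 6×12 integer matrix of rank 5; reducing to Smith normal form yields diagonal entries (1,1,1,1,1).

Boundary ∂_2: C_2 → C_1 sends each 2-simplex [p,q,r] to [q,r] − [p,r] + [p,q]. For instance
  ∂[1,3,4] = [3,4] − [1,4] + [1,3],
  ∂[4,5,6] = [5,6] − [4,6] + [4,5].
The resulting 12×8 matrix has rank 7, and its Smith normal form has invariant factors (1,1,1,1,1,1,1).

Computing H_k = (kernel of ∂_k) / (image of ∂_{k+1}):

  H_0: rank C_0 − rank ∂_1 = 6 − 5 = 1, and the invariant factors of ∂_1 are all 1, so H_0 ≅ Z.
  H_1: rank ker ∂_1 − rank ∂_2 = (12 − 5) − 7 = 0, and the invariant factors of ∂_2 are all 1, so H_1 ≅ 0.
  H_2: rank ker ∂_2 − rank ∂_3 = (8 − 7) − 0 = 1, and there is no ∂_3, so H_2 ≅ Z.

H_0 ≅ Z,  H_1 = 0,  H_2 ≅ Z.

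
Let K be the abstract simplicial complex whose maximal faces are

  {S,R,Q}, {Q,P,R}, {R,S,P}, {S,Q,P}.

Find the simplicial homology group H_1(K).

H_1 ≅ 0.

Fix the vertex order P < Q < R < S and write every simplex with vertices in increasing order. Then dim K = 2 and the simplices of K are:

  0-simplices (4): P, Q, R, S
  1-simplices (6): PQ, PR, PS, QR, QS, RS
  2-simplices (4): PQR, PQS, PRS, QRS

giving chain groups C_0 ≅ Z^4, C_1 ≅ Z^6, C_2 ≅ Z^4.

The boundary map ∂_1: C_1 → C_0 sends each edge [p,q] (with p < q) to q − p. For instance
  ∂QS = S − Q.
As a 4×6 matrix over Z this has rank 3, with invariant factors (1,1,1).

∂_2: C_2 → C_1 sends each 2-simplex [p,q,r] to [q,r] − [p,r] + [p,q]. For instance
  ∂QRS = RS − QS + QR,
  ∂PRS = RS − PS + PR.
This gives a 6×4 integer matrix of rank 3; reducing to Smith normal form yields diagonal entries (1,1,1).

Reading off H_k = ker ∂_k / im ∂_{k+1}:

  H_1: rank ker ∂_1 − rank ∂_2 = (6 − 3) − 3 = 0, and the invariant factors of ∂_2 are all 1, so H_1 = 0.

(K is a triangulation of the 2-sphere S^2.)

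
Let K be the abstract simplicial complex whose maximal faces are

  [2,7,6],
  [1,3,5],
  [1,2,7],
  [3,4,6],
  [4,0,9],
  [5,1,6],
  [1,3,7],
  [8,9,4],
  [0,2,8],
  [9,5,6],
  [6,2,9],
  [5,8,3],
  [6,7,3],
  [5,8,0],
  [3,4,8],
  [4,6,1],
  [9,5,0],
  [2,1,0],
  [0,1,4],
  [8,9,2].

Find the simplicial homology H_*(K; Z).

We work with the vertex ordering 0 < 1 < 2 < 3 < 4 < 5 < 6 < 7 < 8 < 9. The simplices of K, each written with vertices in increasing order, are:

  0-simplices (10): [0], [1], [2], [3], [4], [5], [6], [7], [8], [9]
  1-simplices (30): (30 of them)
  2-simplices (20): (20 of them)

giving chain groups C_0 ≅ Z^10, C_1 ≅ Z^30, C_2 ≅ Z^20.

∂_1: C_1 → C_0 is given by ∂[p,q] = [q] − [p]. For instance
  ∂[5,9] = [9] − [5].
The resulting 10×30 matrix has rank 9, and its Smith normal form has invariant factors (1,1,1,1,1,1,1,1,1).

∂_2: C_2 → C_1 acts by ∂[p,q,r] = [q,r] − [p,r] + [p,q]. For instance
  ∂[1,3,7] = [3,7] − [1,7] + [1,3],
  ∂[1,3,5] = [3,5] − [1,5] + [1,3].
The 30×20 boundary matrix has rank 20 and Smith normal form diag(1,1,1,1,1,1,1,1,1,1,1,1,1,1,1,1,1,1,1,2).

Computing H_k = (kernel of ∂_k) / (image of ∂_{k+1}):

  H_0: rank C_0 − rank ∂_1 = 10 − 9 = 1, and the invariant factors of ∂_1 are all 1, so H_0 = Z.
  H_1: rank ker ∂_1 − rank ∂_2 = (30 − 9) − 20 = 1, and ∂_2 has invariant factor 2 > 1, so H_1 = Z ⊕ Z_2.
  H_2: rank ker ∂_2 − rank ∂_3 = (20 − 20) − 0 = 0, and there is no ∂_3, so H_2 = 0.

As a check, the Euler characteristic is 10 − 30 + 20 = 0, which agrees with 1 − 1 + 0 = 0.
(K is a triangulation of the Klein bottle.)

H_0 ≅ Z,  H_1 ≅ Z ⊕ Z_2,  H_2 = 0.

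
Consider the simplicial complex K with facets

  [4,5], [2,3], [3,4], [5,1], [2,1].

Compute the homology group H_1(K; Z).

Take the total order 1 < 2 < 3 < 4 < 5 on the vertex set. Then K (dimension 1) consists of the simplices:

  0-simplices (5): [1], [2], [3], [4], [5]
  1-simplices (5): [1,2], [1,5], [2,3], [3,4], [4,5]

so the chain groups are C_0 ≅ Z^5, C_1 ≅ Z^5.

Boundary ∂_1: C_1 → C_0 is given by ∂[p,q] = [q] − [p]. For instance
  ∂[2,3] = [3] − [2].
As a 5×5 matrix over Z this has rank 4, with invariant factors (1,1,1,1).

Reading off H_k = ker ∂_k / im ∂_{k+1}:

  H_1: rank ker ∂_1 − rank ∂_2 = (5 − 4) − 0 = 1, and there is no ∂_2, so H_1 = Z.

H_1 = Z.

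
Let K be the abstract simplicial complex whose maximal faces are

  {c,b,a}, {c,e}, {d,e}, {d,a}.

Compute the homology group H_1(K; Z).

Fix the vertex order a < b < c < d < e and write every simplex with vertices in increasing order. Then dim K = 2 and the simplices of K are:

  0-simplices (5): a, b, c, d, e
  1-simplices (6): ab, ac, ad, bc, ce, de
  2-simplices (1): abc

giving chain groups C_0 ≅ Z^5, C_1 ≅ Z^6, C_2 ≅ Z^1.

∂_1: C_1 → C_0 sends each edge [p,q] (with p < q) to q − p. For instance
  ∂bc = c − b.
The resulting 5×6 matrix has rank 4, and its Smith normal form has invariant factors (1,1,1,1).

Boundary ∂_2: C_2 → C_1 acts by ∂[p,q,r] = [q,r] − [p,r] + [p,q]. For instance
  ∂abc = bc − ac + ab.
This gives a 6×1 integer matrix of rank 1; reducing to Smith normal form yields diagonal entries (1).

Reading off H_k = ker ∂_k / im ∂_{k+1}:

  H_1: rank ker ∂_1 − rank ∂_2 = (6 − 4) − 1 = 1, and the invariant factors of ∂_2 are all 1, so H_1 ≅ Z.

H_1 = Z.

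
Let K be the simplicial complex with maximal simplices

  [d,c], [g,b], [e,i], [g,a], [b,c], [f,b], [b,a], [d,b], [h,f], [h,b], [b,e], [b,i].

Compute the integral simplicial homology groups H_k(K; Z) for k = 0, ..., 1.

K has 9 vertices, 12 edges.
rank ∂_0 = 0, rank ∂_1 = 8 ⇒ b_0 = 9 − 0 − 8 = 1; all invariant factors of ∂_1 are 1 so no torsion. So H_0 = Z.
rank ∂_1 = 8, rank ∂_2 = 0 ⇒ b_1 = 12 − 8 − 0 = 4. So H_1 = Z^4.

H_0 = Z,  H_1 = Z^4.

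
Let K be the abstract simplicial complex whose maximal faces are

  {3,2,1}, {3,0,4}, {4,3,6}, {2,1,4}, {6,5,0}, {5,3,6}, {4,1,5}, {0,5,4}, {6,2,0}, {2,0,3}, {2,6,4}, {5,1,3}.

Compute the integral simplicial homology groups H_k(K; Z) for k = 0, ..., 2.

We work with the vertex ordering 0 < 1 < 2 < 3 < 4 < 5 < 6. The simplices of K, each written with vertices in increasing order, are:

  0-simplices (7): [0], [1], [2], [3], [4], [5], [6]
  1-simplices (18): [0,2], [0,3], [0,4], [0,5], [0,6], [1,2], [1,3], [1,4], [1,5], [2,3], [2,4], [2,6], [3,4], [3,5], [3,6], [4,5], [4,6], [5,6]
  2-simplices (12): [0,2,3], [0,2,6], [0,3,4], [0,4,5], [0,5,6], [1,2,3], [1,2,4], [1,3,5], [1,4,5], [2,4,6], [3,4,6], [3,5,6]

Hence C_0 ≅ Z^7, C_1 ≅ Z^18, C_2 ≅ Z^12.

The boundary map ∂_1: C_1 → C_0 is given by ∂[p,q] = [q] − [p]. For instance
  ∂[1,4] = [4] − [1].
This gives a 7×18 integer matrix of rank 6; reducing to Smith normal form yields diagonal entries (1,1,1,1,1,1).

Boundary ∂_2: C_2 → C_1 sends each 2-simplex [p,q,r] to [q,r] − [p,r] + [p,q]. For instance
  ∂[2,4,6] = [4,6] − [2,6] + [2,4],
  ∂[1,3,5] = [3,5] − [1,5] + [1,3].
As a 18×12 matrix over Z this has rank 12, with invariant factors (1,1,1,1,1,1,1,1,1,1,1,2).

Now H_k = ker ∂_k / im ∂_{k+1}, so:

  H_0: rank C_0 − rank ∂_1 = 7 − 6 = 1, and the invariant factors of ∂_1 are all 1, so H_0 ≅ Z.
  H_1: rank ker ∂_1 − rank ∂_2 = (18 − 6) − 12 = 0, and ∂_2 has invariant factor 2 > 1, so H_1 ≅ Z/2Z.
  H_2: rank ker ∂_2 − rank ∂_3 = (12 − 12) − 0 = 0, and there is no ∂_3, so H_2 ≅ 0.

As a check, the Euler characteristic is 7 − 18 + 12 = 1, which agrees with 1 − 0 + 0 = 1.
(K is a triangulation of the real projective plane RP^2.)

H_0 ≅ Z,  H_1 ≅ Z/2Z,  H_2 = 0.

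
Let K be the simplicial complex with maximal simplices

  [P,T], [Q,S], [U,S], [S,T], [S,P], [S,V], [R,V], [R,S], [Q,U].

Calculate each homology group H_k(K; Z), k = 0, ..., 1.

Order the vertices as P < Q < R < S < T < U < V. Listing each simplex with vertices in this order, K has dimension 1 with simplices:

  0-simplices (7): P, Q, R, S, T, U, V
  1-simplices (9): PS, PT, QS, QU, RS, RV, ST, SU, SV

Hence C_0 ≅ Z^7, C_1 ≅ Z^9.

Boundary ∂_1: C_1 → C_0 is given by ∂[p,q] = [q] − [p]. For instance
  ∂RS = S − R.
This gives a 7×9 integer matrix of rank 6; reducing to Smith normal form yields diagonal entries (1,1,1,1,1,1).

Now H_k = ker ∂_k / im ∂_{k+1}, so:

  H_0: rank C_0 − rank ∂_1 = 7 − 6 = 1, and the invariant factors of ∂_1 are all 1, so H_0 ≅ Z.
  H_1: rank ker ∂_1 − rank ∂_2 = (9 − 6) − 0 = 3, and there is no ∂_2, so H_1 ≅ Z^3.

(K is a triangulation of a wedge of 3 circles.)

H_0 ≅ Z,  H_1 ≅ Z^3.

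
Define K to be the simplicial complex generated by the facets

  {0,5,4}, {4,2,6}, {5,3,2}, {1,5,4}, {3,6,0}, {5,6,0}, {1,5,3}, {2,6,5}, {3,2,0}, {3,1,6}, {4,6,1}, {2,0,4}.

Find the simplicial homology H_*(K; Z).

H_0 ≅ Z,  H_1 ≅ Z/2Z,  H_2 = 0.

Take the total order 0 < 1 < 2 < 3 < 4 < 5 < 6 on the vertex set. Then K (dimension 2) consists of the simplices:

  0-simplices (7): [0], [1], [2], [3], [4], [5], [6]
  1-simplices (18): [0,2], [0,3], [0,4], [0,5], [0,6], [1,3], [1,4], [1,5], [1,6], [2,3], [2,4], [2,5], [2,6], [3,5], [3,6], [4,5], [4,6], [5,6]
  2-simplices (12): [0,2,3], [0,2,4], [0,3,6], [0,4,5], [0,5,6], [1,3,5], [1,3,6], [1,4,5], [1,4,6], [2,3,5], [2,4,6], [2,5,6]

giving chain groups C_0 ≅ Z^7, C_1 ≅ Z^18, C_2 ≅ Z^12.

∂_1: C_1 → C_0 sends each edge [p,q] (with p < q) to q − p. For instance
  ∂[0,6] = [6] − [0].
The 7×18 boundary matrix has rank 6 and Smith normal form diag(1,1,1,1,1,1).

The boundary map ∂_2: C_2 → C_1 maps a triangle to the signed sum of its edges. For instance
  ∂[1,4,6] = [4,6] − [1,6] + [1,4],
  ∂[0,2,4] = [2,4] − [0,4] + [0,2].
The 18×12 boundary matrix has rank 12 and Smith normal form diag(1,1,1,1,1,1,1,1,1,1,1,2).

Now H_k = ker ∂_k / im ∂_{k+1}, so:

  H_0: rank C_0 − rank ∂_1 = 7 − 6 = 1, and the invariant factors of ∂_1 are all 1, so H_0 ≅ Z.
  H_1: rank ker ∂_1 − rank ∂_2 = (18 − 6) − 12 = 0, and ∂_2 has invariant factor 2 > 1, so H_1 ≅ Z/2Z.
  H_2: rank ker ∂_2 − rank ∂_3 = (12 − 12) − 0 = 0, and there is no ∂_3, so H_2 ≅ 0.

As a check, the Euler characteristic is 7 − 18 + 12 = 1, which agrees with 1 − 0 + 0 = 1.
(K is a triangulation of the real projective plane RP^2.)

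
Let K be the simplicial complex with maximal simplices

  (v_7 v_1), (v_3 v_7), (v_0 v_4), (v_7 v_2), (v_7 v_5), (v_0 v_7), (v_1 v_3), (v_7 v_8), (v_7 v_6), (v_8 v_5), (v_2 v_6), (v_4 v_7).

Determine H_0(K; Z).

H_0 = Z.

Fix the vertex order v_0 < v_1 < v_2 < v_3 < v_4 < v_5 < v_6 < v_7 < v_8 and write every simplex with vertices in increasing order. Then dim K = 1 and the simplices of K are:

  0-simplices (9): [v_0], [v_1], [v_2], [v_3], [v_4], [v_5], [v_6], [v_7], [v_8]
  1-simplices (12): [v_0,v_4], [v_0,v_7], [v_1,v_3], [v_1,v_7], [v_2,v_6], [v_2,v_7], [v_3,v_7], [v_4,v_7], [v_5,v_7], [v_5,v_8], [v_6,v_7], [v_7,v_8]

giving chain groups C_0 ≅ Z^9, C_1 ≅ Z^12.

∂_1: C_1 → C_0 is given by ∂[p,q] = [q] − [p].
The resulting 9×12 matrix has rank 8, and its Smith normal form has invariant factors (1,1,1,1,1,1,1,1).

Reading off H_k = ker ∂_k / im ∂_{k+1}:

  H_0: rank C_0 − rank ∂_1 = 9 − 8 = 1, and the invariant factors of ∂_1 are all 1, so H_0 ≅ Z.

(K is a triangulation of a wedge of 4 circles.)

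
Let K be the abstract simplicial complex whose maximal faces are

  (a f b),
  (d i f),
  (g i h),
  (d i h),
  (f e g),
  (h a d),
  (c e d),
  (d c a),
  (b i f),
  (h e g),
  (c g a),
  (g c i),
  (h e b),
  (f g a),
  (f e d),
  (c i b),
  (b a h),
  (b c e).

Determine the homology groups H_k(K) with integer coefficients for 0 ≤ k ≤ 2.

H_0 = Z,  H_1 = Z^2,  H_2 = Z.

Fix the vertex order a < b < c < d < e < f < g < h < i and write every simplex with vertices in increasing order. Then dim K = 2 and the simplices of K are:

  0-simplices (9): a, b, c, d, e, f, g, h, i
  1-simplices (27): ab, ac, ad, af, ag, ah, bc, be, bf, bh, bi, cd, ce, cg, ci, de, df, dh, di, ef, eg, eh, fg, fi, gh, gi, hi
  2-simplices (18): abf, abh, acd, acg, adh, afg, bce, bci, beh, bfi, cde, cgi, def, dfi, dhi, efg, egh, ghi

so the chain groups are C_0 ≅ Z^9, C_1 ≅ Z^27, C_2 ≅ Z^18.

∂_1: C_1 → C_0 maps an edge to its endpoints' difference, ∂[p,q] = q − p. For instance
  ∂ad = d − a.
The resulting 9×27 matrix has rank 8, and its Smith normal form has invariant factors (1,1,1,1,1,1,1,1).

Boundary ∂_2: C_2 → C_1 maps a triangle to the signed sum of its edges. For instance
  ∂acd = cd − ad + ac,
  ∂efg = fg − eg + ef.
The resulting 27×18 matrix has rank 17, and its Smith normal form has invariant factors (1,1,1,1,1,1,1,1,1,1,1,1,1,1,1,1,1).

From H_k ≅ ker(∂_k) / im(∂_{k+1}) we obtain:

  H_0: rank C_0 − rank ∂_1 = 9 − 8 = 1, and the invariant factors of ∂_1 are all 1, so H_0 ≅ Z.
  H_1: rank ker ∂_1 − rank ∂_2 = (27 − 8) − 17 = 2, and the invariant factors of ∂_2 are all 1, so H_1 ≅ Z^2.
  H_2: rank ker ∂_2 − rank ∂_3 = (18 − 17) − 0 = 1, and there is no ∂_3, so H_2 ≅ Z.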